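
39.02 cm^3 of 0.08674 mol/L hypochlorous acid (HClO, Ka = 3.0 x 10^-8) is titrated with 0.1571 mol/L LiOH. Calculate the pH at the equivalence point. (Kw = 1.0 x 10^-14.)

10.14

n(HClO) = 0.08674 x 0.03902 = 0.003385 mol; V(LiOH) at equivalence = 0.003385/0.1571 = 0.02154 L.
At equivalence all the acid is converted to ClO-; total volume = 0.03902 + 0.02154 = 0.06056 L, so [ClO-] = 0.003385/0.06056 = 0.05588 M.
Kb = Kw/Ka = 1.0e-14 / 3.0 x 10^-8 = 3.33e-7.
[OH^-] = sqrt(Kb x [ClO-]) = sqrt(3.33e-7 x 0.05588) = 0.000136 M.
pOH = 3.86, so pH = 14.00 - 3.86 = 10.14.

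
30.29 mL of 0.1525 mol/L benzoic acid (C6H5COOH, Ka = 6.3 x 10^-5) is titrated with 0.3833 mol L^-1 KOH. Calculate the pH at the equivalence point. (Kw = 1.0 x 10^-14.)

n(C6H5COOH) = 0.1525 x 0.03029 = 0.004619 mol; V(KOH) at equivalence = 0.004619/0.3833 = 0.01205 L.
At equivalence all the acid is converted to C6H5COO-; total volume = 0.03029 + 0.01205 = 0.04234 L, so [C6H5COO-] = 0.004619/0.04234 = 0.1091 M.
Kb = Kw/Ka = 1.0e-14 / 6.3 x 10^-5 = 1.59e-10.
[OH^-] = sqrt(Kb x [C6H5COO-]) = sqrt(1.59e-10 x 0.1091) = 4.16e-6 M.
pOH = 5.38, so pH = 14.00 - 5.38 = 8.62.

8.62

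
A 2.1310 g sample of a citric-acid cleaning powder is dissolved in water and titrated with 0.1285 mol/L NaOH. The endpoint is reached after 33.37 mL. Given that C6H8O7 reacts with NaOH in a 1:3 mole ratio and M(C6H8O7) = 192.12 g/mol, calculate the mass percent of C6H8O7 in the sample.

12.9%

n(NaOH) = 0.1285 x 0.03337 = 0.004288 mol.
n(C6H8O7) = 0.004288 / 3 = 0.001429 mol.
mass of C6H8O7 = 0.001429 x 192.12 = 0.2746 g.
% purity = 0.2746 / 2.1310 x 100 = 12.9%.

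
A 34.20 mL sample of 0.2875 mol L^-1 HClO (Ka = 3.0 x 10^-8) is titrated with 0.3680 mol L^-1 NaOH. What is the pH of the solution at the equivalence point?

n(HClO) = 0.2875 x 0.03420 = 0.009832 mol; V(NaOH) at equivalence = 0.009832/0.3680 = 0.02672 L.
At equivalence all the acid is converted to ClO-; total volume = 0.03420 + 0.02672 = 0.06092 L, so [ClO-] = 0.009832/0.06092 = 0.1614 M.
Kb = Kw/Ka = 1.0e-14 / 3.0 x 10^-8 = 3.33e-7.
[OH^-] = sqrt(Kb x [ClO-]) = sqrt(3.33e-7 x 0.1614) = 0.000232 M.
pOH = 3.63, so pH = 14.00 - 3.63 = 10.37.

10.37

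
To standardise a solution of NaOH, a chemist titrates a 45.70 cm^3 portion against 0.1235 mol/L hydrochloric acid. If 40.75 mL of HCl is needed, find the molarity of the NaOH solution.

n(HCl) delivered = 0.1235 x 0.04075 = 0.005033 mol.
For a 1:1 reaction, n(NaOH) = 0.005033 mol.
[NaOH] = 0.005033 mol / 0.04570 L = 0.110 M.

0.110 M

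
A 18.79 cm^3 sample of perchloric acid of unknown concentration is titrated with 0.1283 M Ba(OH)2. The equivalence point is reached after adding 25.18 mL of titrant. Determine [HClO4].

0.344 M

n(Ba(OH)2) delivered = 0.1283 x 0.02518 = 0.003231 mol.
The reaction is 2 HClO4 + 1 Ba(OH)2, so n(HClO4) = 0.003231 x 2/1 = 0.006461 mol.
[HClO4] = 0.006461 mol / 0.01879 L = 0.344 M.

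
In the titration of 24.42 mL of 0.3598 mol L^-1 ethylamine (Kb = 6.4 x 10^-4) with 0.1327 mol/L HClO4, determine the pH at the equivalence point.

n(C2H5NH2) = 0.3598 x 0.02442 = 0.008786 mol; V(HClO4) at equivalence = 0.008786/0.1327 = 0.06621 L.
At equivalence the base is fully converted to C2H5NH3+; total volume = 0.09063 L, so [C2H5NH3+] = 0.008786/0.09063 = 0.09695 M.
Ka(C2H5NH3+) = Kw/Kb = 1.0e-14 / 6.4 x 10^-4 = 1.56e-11.
[H^+] = sqrt(Ka x [C2H5NH3+]) = sqrt(1.56e-11 x 0.09695) = 1.23e-6 M.
pH = -log(1.23e-6) = 5.91.

5.91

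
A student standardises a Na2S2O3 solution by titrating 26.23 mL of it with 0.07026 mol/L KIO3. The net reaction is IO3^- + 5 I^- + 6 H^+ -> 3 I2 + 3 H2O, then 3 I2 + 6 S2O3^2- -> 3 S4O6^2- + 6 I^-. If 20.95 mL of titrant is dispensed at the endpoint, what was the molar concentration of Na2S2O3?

n(KIO3) = 0.07026 x 0.02095 = 0.001472 mol.
From the balanced equation, 1 mol KIO3 reacts with 6 mol Na2S2O3, so n(Na2S2O3) = 0.001472 x 6/1 = 0.008832 mol.
[Na2S2O3] = 0.008832 / 0.02623 L = 0.337 M.

0.337 M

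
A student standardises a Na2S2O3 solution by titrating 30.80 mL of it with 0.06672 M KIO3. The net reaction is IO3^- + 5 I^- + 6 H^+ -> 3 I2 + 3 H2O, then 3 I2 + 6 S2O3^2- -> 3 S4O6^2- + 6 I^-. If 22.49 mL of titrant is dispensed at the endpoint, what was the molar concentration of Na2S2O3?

0.292 M

n(KIO3) = 0.06672 x 0.02249 = 0.001501 mol.
From the balanced equation, 1 mol KIO3 reacts with 6 mol Na2S2O3, so n(Na2S2O3) = 0.001501 x 6/1 = 0.009003 mol.
[Na2S2O3] = 0.009003 / 0.03080 L = 0.292 M.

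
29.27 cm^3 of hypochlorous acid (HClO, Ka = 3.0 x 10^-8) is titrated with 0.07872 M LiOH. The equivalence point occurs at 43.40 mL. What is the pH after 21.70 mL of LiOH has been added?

7.52

21.70 mL is exactly half the equivalence volume (43.40/2), i.e. the half-equivalence point.
There, n(HA) = n(A^-), so pH = pKa = -log(3.0 x 10^-8) = 7.52.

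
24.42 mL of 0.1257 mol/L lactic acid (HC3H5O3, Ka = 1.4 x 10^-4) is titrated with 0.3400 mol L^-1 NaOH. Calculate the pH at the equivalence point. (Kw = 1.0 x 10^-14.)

n(HC3H5O3) = 0.1257 x 0.02442 = 0.003070 mol; V(NaOH) at equivalence = 0.003070/0.3400 = 0.009028 L.
At equivalence all the acid is converted to C3H5O3-; total volume = 0.02442 + 0.009028 = 0.03345 L, so [C3H5O3-] = 0.003070/0.03345 = 0.09177 M.
Kb = Kw/Ka = 1.0e-14 / 1.4 x 10^-4 = 7.14e-11.
[OH^-] = sqrt(Kb x [C3H5O3-]) = sqrt(7.14e-11 x 0.09177) = 2.56e-6 M.
pOH = 5.59, so pH = 14.00 - 5.59 = 8.41.

8.41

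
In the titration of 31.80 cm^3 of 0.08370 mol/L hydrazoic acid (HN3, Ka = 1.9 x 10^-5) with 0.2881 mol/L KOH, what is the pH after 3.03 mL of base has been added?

4.41

Initial n(HN3) = 0.08370 x 0.03180 = 0.002662 mol.
n(KOH) added = 0.2881 x 0.003030 = 0.0008729 mol, converting that many moles of HN3 to N3-.
Remaining n(HN3) = 0.001789 mol; n(N3-) = 0.0008729 mol.
By Henderson-Hasselbalch, pH = pKa + log([A^-]/[HA]) = 4.72 + log(0.0008729/0.001789) = 4.72 + (-0.31) = 4.41.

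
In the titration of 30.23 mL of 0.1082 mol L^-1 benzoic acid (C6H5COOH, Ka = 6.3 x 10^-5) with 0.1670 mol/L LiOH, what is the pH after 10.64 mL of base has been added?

4.28

Initial n(C6H5COOH) = 0.1082 x 0.03023 = 0.003271 mol.
n(LiOH) added = 0.1670 x 0.01064 = 0.001777 mol, converting that many moles of C6H5COOH to C6H5COO-.
Remaining n(C6H5COOH) = 0.001494 mol; n(C6H5COO-) = 0.001777 mol.
By Henderson-Hasselbalch, pH = pKa + log([A^-]/[HA]) = 4.20 + log(0.001777/0.001494) = 4.20 + (+0.08) = 4.28.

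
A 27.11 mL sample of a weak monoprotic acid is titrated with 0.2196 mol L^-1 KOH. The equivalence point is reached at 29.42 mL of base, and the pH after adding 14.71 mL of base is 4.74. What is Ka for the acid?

14.71 mL is half of the equivalence volume, so this is the half-equivalence point where [HA] = [A^-].
At half-equivalence pH = pKa, so pKa = 4.74.
Ka = 10^(-4.74) = 1.8 x 10^-5.

1.8 x 10^-5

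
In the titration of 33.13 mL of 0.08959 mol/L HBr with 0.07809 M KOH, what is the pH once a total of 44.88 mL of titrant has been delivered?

11.84

n(acid) = 0.08959 x 0.03313 = 0.002968 mol; n(KOH) added = 0.07809 x 0.04488 = 0.003505 mol.
Base is in excess by 0.003505 - 0.002968 = 0.0005366 mol in a total volume of 0.07801 L.
[OH^-] = 0.0005366/0.07801 = 0.006878 M, so pOH = 2.16 and pH = 14.00 - 2.16 = 11.84.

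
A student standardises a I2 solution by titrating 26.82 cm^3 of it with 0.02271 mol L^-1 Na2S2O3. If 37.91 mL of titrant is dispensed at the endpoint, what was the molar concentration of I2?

n(Na2S2O3) = 0.02271 x 0.03791 = 0.0008609 mol.
From the balanced equation, 2 mol Na2S2O3 reacts with 1 mol I2, so n(I2) = 0.0008609 x 1/2 = 0.0004305 mol.
[I2] = 0.0004305 / 0.02682 L = 0.0161 M.

0.0161 M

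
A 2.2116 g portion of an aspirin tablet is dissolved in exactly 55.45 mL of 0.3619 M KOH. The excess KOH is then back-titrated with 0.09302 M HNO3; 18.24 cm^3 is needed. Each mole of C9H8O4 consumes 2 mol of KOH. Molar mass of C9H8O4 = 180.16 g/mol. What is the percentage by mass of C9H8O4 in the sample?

Total n(KOH) added = 0.3619 x 0.05545 = 0.02007 mol.
n(HNO3) used = 0.09302 x 0.01824 = 0.001697 mol, which equals the excess n(KOH).
So n(KOH) consumed by the sample = 0.02007 - 0.001697 = 0.01837 mol.
n(C9H8O4) = 0.01837 / 2 = 0.009185 mol.
mass C9H8O4 = 0.009185 x 180.16 = 1.655 g, so %C9H8O4 = 1.655/2.2116 x 100 = 74.8%.

74.8%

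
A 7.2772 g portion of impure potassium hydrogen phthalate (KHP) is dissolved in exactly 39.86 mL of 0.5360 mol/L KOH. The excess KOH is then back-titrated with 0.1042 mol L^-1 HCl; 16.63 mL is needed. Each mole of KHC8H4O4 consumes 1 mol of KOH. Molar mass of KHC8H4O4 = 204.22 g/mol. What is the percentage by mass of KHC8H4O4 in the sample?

Total n(KOH) added = 0.5360 x 0.03986 = 0.02136 mol.
n(HCl) used = 0.1042 x 0.01663 = 0.001733 mol, which equals the excess n(KOH).
So n(KOH) consumed by the sample = 0.02136 - 0.001733 = 0.01963 mol.
n(KHC8H4O4) = 0.01963 / 1 = 0.01963 mol.
mass KHC8H4O4 = 0.01963 x 204.22 = 4.009 g, so %KHC8H4O4 = 4.009/7.2772 x 100 = 55.1%.

55.1%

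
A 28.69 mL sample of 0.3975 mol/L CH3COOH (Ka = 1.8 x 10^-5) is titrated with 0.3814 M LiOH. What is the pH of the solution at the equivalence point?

n(CH3COOH) = 0.3975 x 0.02869 = 0.01140 mol; V(LiOH) at equivalence = 0.01140/0.3814 = 0.02990 L.
At equivalence all the acid is converted to CH3COO-; total volume = 0.02869 + 0.02990 = 0.05859 L, so [CH3COO-] = 0.01140/0.05859 = 0.1946 M.
Kb = Kw/Ka = 1.0e-14 / 1.8 x 10^-5 = 5.56e-10.
[OH^-] = sqrt(Kb x [CH3COO-]) = sqrt(5.56e-10 x 0.1946) = 1.04e-5 M.
pOH = 4.98, so pH = 14.00 - 4.98 = 9.02.

9.02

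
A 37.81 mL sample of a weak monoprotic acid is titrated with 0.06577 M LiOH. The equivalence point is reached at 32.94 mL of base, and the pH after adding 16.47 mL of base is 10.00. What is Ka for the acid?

16.47 mL is half of the equivalence volume, so this is the half-equivalence point where [HA] = [A^-].
At half-equivalence pH = pKa, so pKa = 10.00.
Ka = 10^(-10.00) = 1.0 x 10^-10.

1.0 x 10^-10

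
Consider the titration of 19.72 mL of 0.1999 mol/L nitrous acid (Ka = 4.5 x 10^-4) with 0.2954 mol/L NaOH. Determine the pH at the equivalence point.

n(HNO2) = 0.1999 x 0.01972 = 0.003942 mol; V(NaOH) at equivalence = 0.003942/0.2954 = 0.01334 L.
At equivalence all the acid is converted to NO2-; total volume = 0.01972 + 0.01334 = 0.03306 L, so [NO2-] = 0.003942/0.03306 = 0.1192 M.
Kb = Kw/Ka = 1.0e-14 / 4.5 x 10^-4 = 2.22e-11.
[OH^-] = sqrt(Kb x [NO2-]) = sqrt(2.22e-11 x 0.1192) = 1.63e-6 M.
pOH = 5.79, so pH = 14.00 - 5.79 = 8.21.

8.21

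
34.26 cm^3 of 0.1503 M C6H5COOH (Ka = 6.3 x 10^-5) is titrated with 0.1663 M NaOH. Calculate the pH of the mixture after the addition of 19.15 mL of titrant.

4.41

Initial n(C6H5COOH) = 0.1503 x 0.03426 = 0.005149 mol.
n(NaOH) added = 0.1663 x 0.01915 = 0.003185 mol, converting that many moles of C6H5COOH to C6H5COO-.
Remaining n(C6H5COOH) = 0.001965 mol; n(C6H5COO-) = 0.003185 mol.
By Henderson-Hasselbalch, pH = pKa + log([A^-]/[HA]) = 4.20 + log(0.003185/0.001965) = 4.20 + (+0.21) = 4.41.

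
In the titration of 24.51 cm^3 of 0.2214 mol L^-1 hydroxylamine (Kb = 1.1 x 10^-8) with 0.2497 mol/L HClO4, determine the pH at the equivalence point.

3.49

n(NH2OH) = 0.2214 x 0.02451 = 0.005427 mol; V(HClO4) at equivalence = 0.005427/0.2497 = 0.02173 L.
At equivalence the base is fully converted to NH3OH+; total volume = 0.04624 L, so [NH3OH+] = 0.005427/0.04624 = 0.1173 M.
Ka(NH3OH+) = Kw/Kb = 1.0e-14 / 1.1 x 10^-8 = 9.09e-7.
[H^+] = sqrt(Ka x [NH3OH+]) = sqrt(9.09e-7 x 0.1173) = 0.000327 M.
pH = -log(0.000327) = 3.49.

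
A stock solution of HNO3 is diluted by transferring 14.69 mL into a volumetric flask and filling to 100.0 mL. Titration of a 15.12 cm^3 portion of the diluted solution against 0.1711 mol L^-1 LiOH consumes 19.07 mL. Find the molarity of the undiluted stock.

1.47 M

n(LiOH) = 0.1711 x 0.01907 = 0.003263 mol.
n(HNO3) in the aliquot = 0.003263 mol.
[diluted HNO3] = 0.003263 / 0.01512 = 0.2158 M.
Dilution factor = 100.0/14.69 = 6.807, so [stock] = 0.2158 x 6.807 = 1.47 M.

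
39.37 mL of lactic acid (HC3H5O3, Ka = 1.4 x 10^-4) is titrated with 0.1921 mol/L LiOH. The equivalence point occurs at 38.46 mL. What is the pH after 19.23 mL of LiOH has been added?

3.85

19.23 mL is exactly half the equivalence volume (38.46/2), i.e. the half-equivalence point.
There, n(HA) = n(A^-), so pH = pKa = -log(1.4 x 10^-4) = 3.85.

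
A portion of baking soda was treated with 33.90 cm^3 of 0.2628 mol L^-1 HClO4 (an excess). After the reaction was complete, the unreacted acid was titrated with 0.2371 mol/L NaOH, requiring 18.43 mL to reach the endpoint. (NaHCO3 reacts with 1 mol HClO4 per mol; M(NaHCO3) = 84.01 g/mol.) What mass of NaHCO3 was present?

0.381 g

Total n(HClO4) added = 0.2628 x 0.03390 = 0.008909 mol.
n(NaOH) used = 0.2371 x 0.01843 = 0.004370 mol, which equals the excess n(HClO4).
So n(HClO4) consumed by the sample = 0.008909 - 0.004370 = 0.004539 mol.
n(NaHCO3) = 0.004539 / 1 = 0.004539 mol.
mass = 0.004539 mol x 84.01 g/mol = 0.381 g.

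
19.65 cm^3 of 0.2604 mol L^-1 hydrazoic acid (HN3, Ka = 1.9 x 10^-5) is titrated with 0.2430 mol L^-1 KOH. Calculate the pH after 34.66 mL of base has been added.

12.78

n(acid) = 0.2604 x 0.01965 = 0.005117 mol; n(KOH) added = 0.2430 x 0.03466 = 0.008422 mol.
Base is in excess by 0.008422 - 0.005117 = 0.003306 mol in a total volume of 0.05431 L.
[OH^-] = 0.003306/0.05431 = 0.06086 M, so pOH = 1.22 and pH = 14.00 - 1.22 = 12.78.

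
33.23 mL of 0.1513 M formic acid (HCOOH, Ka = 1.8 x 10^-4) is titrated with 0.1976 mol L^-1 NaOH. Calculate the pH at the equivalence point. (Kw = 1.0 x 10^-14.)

8.34

n(HCOOH) = 0.1513 x 0.03323 = 0.005028 mol; V(NaOH) at equivalence = 0.005028/0.1976 = 0.02544 L.
At equivalence all the acid is converted to HCOO-; total volume = 0.03323 + 0.02544 = 0.05867 L, so [HCOO-] = 0.005028/0.05867 = 0.08569 M.
Kb = Kw/Ka = 1.0e-14 / 1.8 x 10^-4 = 5.56e-11.
[OH^-] = sqrt(Kb x [HCOO-]) = sqrt(5.56e-11 x 0.08569) = 2.18e-6 M.
pOH = 5.66, so pH = 14.00 - 5.66 = 8.34.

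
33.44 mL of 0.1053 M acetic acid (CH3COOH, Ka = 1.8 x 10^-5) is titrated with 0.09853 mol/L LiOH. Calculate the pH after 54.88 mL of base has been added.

12.33

n(acid) = 0.1053 x 0.03344 = 0.003521 mol; n(LiOH) added = 0.09853 x 0.05488 = 0.005407 mol.
Base is in excess by 0.005407 - 0.003521 = 0.001886 mol in a total volume of 0.08832 L.
[OH^-] = 0.001886/0.08832 = 0.02136 M, so pOH = 1.67 and pH = 14.00 - 1.67 = 12.33.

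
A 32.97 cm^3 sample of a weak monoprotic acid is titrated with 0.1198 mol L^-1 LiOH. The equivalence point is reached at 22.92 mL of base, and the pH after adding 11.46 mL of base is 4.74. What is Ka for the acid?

11.46 mL is half of the equivalence volume, so this is the half-equivalence point where [HA] = [A^-].
At half-equivalence pH = pKa, so pKa = 4.74.
Ka = 10^(-4.74) = 1.8 x 10^-5.

1.8 x 10^-5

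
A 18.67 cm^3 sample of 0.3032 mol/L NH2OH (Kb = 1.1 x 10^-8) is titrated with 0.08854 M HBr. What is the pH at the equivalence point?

n(NH2OH) = 0.3032 x 0.01867 = 0.005661 mol; V(HBr) at equivalence = 0.005661/0.08854 = 0.06393 L.
At equivalence the base is fully converted to NH3OH+; total volume = 0.08260 L, so [NH3OH+] = 0.005661/0.08260 = 0.06853 M.
Ka(NH3OH+) = Kw/Kb = 1.0e-14 / 1.1 x 10^-8 = 9.09e-7.
[H^+] = sqrt(Ka x [NH3OH+]) = sqrt(9.09e-7 x 0.06853) = 0.000250 M.
pH = -log(0.000250) = 3.60.

3.60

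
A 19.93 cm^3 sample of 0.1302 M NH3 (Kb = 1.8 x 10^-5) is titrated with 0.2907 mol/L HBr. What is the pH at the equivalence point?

n(NH3) = 0.1302 x 0.01993 = 0.002595 mol; V(HBr) at equivalence = 0.002595/0.2907 = 0.008926 L.
At equivalence the base is fully converted to NH4+; total volume = 0.02886 L, so [NH4+] = 0.002595/0.02886 = 0.08992 M.
Ka(NH4+) = Kw/Kb = 1.0e-14 / 1.8 x 10^-5 = 5.56e-10.
[H^+] = sqrt(Ka x [NH4+]) = sqrt(5.56e-10 x 0.08992) = 7.07e-6 M.
pH = -log(7.07e-6) = 5.15.

5.15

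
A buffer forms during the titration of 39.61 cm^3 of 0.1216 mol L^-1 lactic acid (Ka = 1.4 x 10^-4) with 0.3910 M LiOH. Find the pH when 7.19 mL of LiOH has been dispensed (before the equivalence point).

4.00

Initial n(HC3H5O3) = 0.1216 x 0.03961 = 0.004817 mol.
n(LiOH) added = 0.3910 x 0.007190 = 0.002811 mol, converting that many moles of HC3H5O3 to C3H5O3-.
Remaining n(HC3H5O3) = 0.002005 mol; n(C3H5O3-) = 0.002811 mol.
By Henderson-Hasselbalch, pH = pKa + log([A^-]/[HA]) = 3.85 + log(0.002811/0.002005) = 3.85 + (+0.15) = 4.00.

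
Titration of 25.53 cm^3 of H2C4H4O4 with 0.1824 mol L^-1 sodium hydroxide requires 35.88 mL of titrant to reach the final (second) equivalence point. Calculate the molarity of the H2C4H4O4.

0.128 M

n(NaOH) = 0.1824 x 0.03588 = 0.006545 mol.
At the final (second) equivalence point, 2 mol OH^- react per mol H2C4H4O4, so n(H2C4H4O4) = 0.006545 / 2 = 0.003272 mol.
[H2C4H4O4] = 0.003272 / 0.02553 L = 0.128 M.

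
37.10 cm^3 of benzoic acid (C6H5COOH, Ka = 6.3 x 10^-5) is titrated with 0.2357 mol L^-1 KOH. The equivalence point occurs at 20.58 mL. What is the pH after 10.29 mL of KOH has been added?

10.29 mL is exactly half the equivalence volume (20.58/2), i.e. the half-equivalence point.
There, n(HA) = n(A^-), so pH = pKa = -log(6.3 x 10^-5) = 4.20.

4.20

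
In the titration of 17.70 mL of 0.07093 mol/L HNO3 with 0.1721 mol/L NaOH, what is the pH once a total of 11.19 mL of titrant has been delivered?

12.37

n(acid) = 0.07093 x 0.01770 = 0.001255 mol; n(NaOH) added = 0.1721 x 0.01119 = 0.001926 mol.
Base is in excess by 0.001926 - 0.001255 = 0.0006703 mol in a total volume of 0.02889 L.
[OH^-] = 0.0006703/0.02889 = 0.02320 M, so pOH = 1.63 and pH = 14.00 - 1.63 = 12.37.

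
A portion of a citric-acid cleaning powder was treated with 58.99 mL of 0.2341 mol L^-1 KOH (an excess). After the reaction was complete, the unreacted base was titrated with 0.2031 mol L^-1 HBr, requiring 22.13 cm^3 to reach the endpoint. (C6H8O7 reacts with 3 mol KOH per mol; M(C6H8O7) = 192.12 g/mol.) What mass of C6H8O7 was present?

Total n(KOH) added = 0.2341 x 0.05899 = 0.01381 mol.
n(HBr) used = 0.2031 x 0.02213 = 0.004495 mol, which equals the excess n(KOH).
So n(KOH) consumed by the sample = 0.01381 - 0.004495 = 0.009315 mol.
n(C6H8O7) = 0.009315 / 3 = 0.003105 mol.
mass = 0.003105 mol x 192.12 g/mol = 0.597 g.

0.597 g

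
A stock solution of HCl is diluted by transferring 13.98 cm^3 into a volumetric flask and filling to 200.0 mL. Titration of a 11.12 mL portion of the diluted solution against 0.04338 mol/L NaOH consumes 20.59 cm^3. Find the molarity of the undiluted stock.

1.15 M

n(NaOH) = 0.04338 x 0.02059 = 0.0008932 mol.
n(HCl) in the aliquot = 0.0008932 mol.
[diluted HCl] = 0.0008932 / 0.01112 = 0.08032 M.
Dilution factor = 200.0/13.98 = 14.31, so [stock] = 0.08032 x 14.31 = 1.15 M.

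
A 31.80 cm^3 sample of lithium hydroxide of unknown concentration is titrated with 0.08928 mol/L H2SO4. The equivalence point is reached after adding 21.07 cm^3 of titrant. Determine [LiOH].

n(H2SO4) delivered = 0.08928 x 0.02107 = 0.001881 mol.
The reaction is 2 LiOH + 1 H2SO4, so n(LiOH) = 0.001881 x 2/1 = 0.003762 mol.
[LiOH] = 0.003762 mol / 0.03180 L = 0.118 M.

0.118 M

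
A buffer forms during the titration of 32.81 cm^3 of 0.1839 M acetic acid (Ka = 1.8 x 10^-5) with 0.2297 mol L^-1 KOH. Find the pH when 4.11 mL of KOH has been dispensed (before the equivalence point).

Initial n(CH3COOH) = 0.1839 x 0.03281 = 0.006034 mol.
n(KOH) added = 0.2297 x 0.004110 = 0.0009441 mol, converting that many moles of CH3COOH to CH3COO-.
Remaining n(CH3COOH) = 0.005090 mol; n(CH3COO-) = 0.0009441 mol.
By Henderson-Hasselbalch, pH = pKa + log([A^-]/[HA]) = 4.74 + log(0.0009441/0.005090) = 4.74 + (-0.73) = 4.01.

4.01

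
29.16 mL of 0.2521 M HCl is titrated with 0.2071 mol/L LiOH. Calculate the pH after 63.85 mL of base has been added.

n(acid) = 0.2521 x 0.02916 = 0.007351 mol; n(LiOH) added = 0.2071 x 0.06385 = 0.01322 mol.
Base is in excess by 0.01322 - 0.007351 = 0.005872 mol in a total volume of 0.09301 L.
[OH^-] = 0.005872/0.09301 = 0.06313 M, so pOH = 1.20 and pH = 14.00 - 1.20 = 12.80.

12.80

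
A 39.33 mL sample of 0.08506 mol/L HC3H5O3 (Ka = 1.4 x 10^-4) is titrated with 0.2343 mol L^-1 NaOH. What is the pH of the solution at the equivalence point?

n(HC3H5O3) = 0.08506 x 0.03933 = 0.003345 mol; V(NaOH) at equivalence = 0.003345/0.2343 = 0.01428 L.
At equivalence all the acid is converted to C3H5O3-; total volume = 0.03933 + 0.01428 = 0.05361 L, so [C3H5O3-] = 0.003345/0.05361 = 0.06240 M.
Kb = Kw/Ka = 1.0e-14 / 1.4 x 10^-4 = 7.14e-11.
[OH^-] = sqrt(Kb x [C3H5O3-]) = sqrt(7.14e-11 x 0.06240) = 2.11e-6 M.
pOH = 5.68, so pH = 14.00 - 5.68 = 8.32.

8.32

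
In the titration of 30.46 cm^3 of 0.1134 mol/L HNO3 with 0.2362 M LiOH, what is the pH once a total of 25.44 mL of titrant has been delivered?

12.66

n(acid) = 0.1134 x 0.03046 = 0.003454 mol; n(LiOH) added = 0.2362 x 0.02544 = 0.006009 mol.
Base is in excess by 0.006009 - 0.003454 = 0.002555 mol in a total volume of 0.05590 L.
[OH^-] = 0.002555/0.05590 = 0.04570 M, so pOH = 1.34 and pH = 14.00 - 1.34 = 12.66.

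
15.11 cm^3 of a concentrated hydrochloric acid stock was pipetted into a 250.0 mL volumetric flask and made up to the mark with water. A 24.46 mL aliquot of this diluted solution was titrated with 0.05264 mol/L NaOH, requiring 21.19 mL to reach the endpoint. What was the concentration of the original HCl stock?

n(NaOH) = 0.05264 x 0.02119 = 0.001115 mol.
n(HCl) in the aliquot = 0.001115 mol.
[diluted HCl] = 0.001115 / 0.02446 = 0.04560 M.
Dilution factor = 250.0/15.11 = 16.55, so [stock] = 0.04560 x 16.55 = 0.755 M.

0.755 M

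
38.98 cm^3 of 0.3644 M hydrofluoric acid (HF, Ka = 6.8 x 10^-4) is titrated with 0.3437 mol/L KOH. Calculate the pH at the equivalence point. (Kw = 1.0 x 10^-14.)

8.21

n(HF) = 0.3644 x 0.03898 = 0.01420 mol; V(KOH) at equivalence = 0.01420/0.3437 = 0.04133 L.
At equivalence all the acid is converted to F-; total volume = 0.03898 + 0.04133 = 0.08031 L, so [F-] = 0.01420/0.08031 = 0.1769 M.
Kb = Kw/Ka = 1.0e-14 / 6.8 x 10^-4 = 1.47e-11.
[OH^-] = sqrt(Kb x [F-]) = sqrt(1.47e-11 x 0.1769) = 1.61e-6 M.
pOH = 5.79, so pH = 14.00 - 5.79 = 8.21.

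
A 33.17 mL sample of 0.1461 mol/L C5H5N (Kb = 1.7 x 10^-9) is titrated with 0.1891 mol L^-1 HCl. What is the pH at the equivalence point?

3.16

n(C5H5N) = 0.1461 x 0.03317 = 0.004846 mol; V(HCl) at equivalence = 0.004846/0.1891 = 0.02563 L.
At equivalence the base is fully converted to C5H5NH+; total volume = 0.05880 L, so [C5H5NH+] = 0.004846/0.05880 = 0.08242 M.
Ka(C5H5NH+) = Kw/Kb = 1.0e-14 / 1.7 x 10^-9 = 5.88e-6.
[H^+] = sqrt(Ka x [C5H5NH+]) = sqrt(5.88e-6 x 0.08242) = 0.000696 M.
pH = -log(0.000696) = 3.16.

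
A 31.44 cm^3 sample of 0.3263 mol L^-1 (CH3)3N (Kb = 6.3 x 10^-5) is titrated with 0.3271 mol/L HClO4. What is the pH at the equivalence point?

5.29

n((CH3)3N) = 0.3263 x 0.03144 = 0.01026 mol; V(HClO4) at equivalence = 0.01026/0.3271 = 0.03136 L.
At equivalence the base is fully converted to (CH3)3NH+; total volume = 0.06280 L, so [(CH3)3NH+] = 0.01026/0.06280 = 0.1633 M.
Ka((CH3)3NH+) = Kw/Kb = 1.0e-14 / 6.3 x 10^-5 = 1.59e-10.
[H^+] = sqrt(Ka x [(CH3)3NH+]) = sqrt(1.59e-10 x 0.1633) = 5.09e-6 M.
pH = -log(5.09e-6) = 5.29.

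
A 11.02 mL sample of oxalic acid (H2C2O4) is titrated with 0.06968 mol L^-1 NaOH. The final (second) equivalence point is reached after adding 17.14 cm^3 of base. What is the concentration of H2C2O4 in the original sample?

n(NaOH) = 0.06968 x 0.01714 = 0.001194 mol.
At the final (second) equivalence point, 2 mol OH^- react per mol H2C2O4, so n(H2C2O4) = 0.001194 / 2 = 0.0005972 mol.
[H2C2O4] = 0.0005972 / 0.01102 L = 0.0542 M.

0.0542 M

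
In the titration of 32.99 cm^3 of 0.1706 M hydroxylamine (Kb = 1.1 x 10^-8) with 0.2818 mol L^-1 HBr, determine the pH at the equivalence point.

3.51

n(NH2OH) = 0.1706 x 0.03299 = 0.005628 mol; V(HBr) at equivalence = 0.005628/0.2818 = 0.01997 L.
At equivalence the base is fully converted to NH3OH+; total volume = 0.05296 L, so [NH3OH+] = 0.005628/0.05296 = 0.1063 M.
Ka(NH3OH+) = Kw/Kb = 1.0e-14 / 1.1 x 10^-8 = 9.09e-7.
[H^+] = sqrt(Ka x [NH3OH+]) = sqrt(9.09e-7 x 0.1063) = 0.000311 M.
pH = -log(0.000311) = 3.51.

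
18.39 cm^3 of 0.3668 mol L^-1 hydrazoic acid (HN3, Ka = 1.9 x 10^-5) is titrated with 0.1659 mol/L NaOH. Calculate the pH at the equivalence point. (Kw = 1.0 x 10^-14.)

n(HN3) = 0.3668 x 0.01839 = 0.006745 mol; V(NaOH) at equivalence = 0.006745/0.1659 = 0.04066 L.
At equivalence all the acid is converted to N3-; total volume = 0.01839 + 0.04066 = 0.05905 L, so [N3-] = 0.006745/0.05905 = 0.1142 M.
Kb = Kw/Ka = 1.0e-14 / 1.9 x 10^-5 = 5.26e-10.
[OH^-] = sqrt(Kb x [N3-]) = sqrt(5.26e-10 x 0.1142) = 7.75e-6 M.
pOH = 5.11, so pH = 14.00 - 5.11 = 8.89.

8.89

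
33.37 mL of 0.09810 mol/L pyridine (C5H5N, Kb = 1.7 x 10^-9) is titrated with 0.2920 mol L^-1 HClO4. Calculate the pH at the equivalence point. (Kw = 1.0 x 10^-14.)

3.18

n(C5H5N) = 0.09810 x 0.03337 = 0.003274 mol; V(HClO4) at equivalence = 0.003274/0.2920 = 0.01121 L.
At equivalence the base is fully converted to C5H5NH+; total volume = 0.04458 L, so [C5H5NH+] = 0.003274/0.04458 = 0.07343 M.
Ka(C5H5NH+) = Kw/Kb = 1.0e-14 / 1.7 x 10^-9 = 5.88e-6.
[H^+] = sqrt(Ka x [C5H5NH+]) = sqrt(5.88e-6 x 0.07343) = 0.000657 M.
pH = -log(0.000657) = 3.18.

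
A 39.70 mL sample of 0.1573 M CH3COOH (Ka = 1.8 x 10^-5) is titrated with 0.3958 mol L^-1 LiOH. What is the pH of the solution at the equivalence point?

8.90

n(CH3COOH) = 0.1573 x 0.03970 = 0.006245 mol; V(LiOH) at equivalence = 0.006245/0.3958 = 0.01578 L.
At equivalence all the acid is converted to CH3COO-; total volume = 0.03970 + 0.01578 = 0.05548 L, so [CH3COO-] = 0.006245/0.05548 = 0.1126 M.
Kb = Kw/Ka = 1.0e-14 / 1.8 x 10^-5 = 5.56e-10.
[OH^-] = sqrt(Kb x [CH3COO-]) = sqrt(5.56e-10 x 0.1126) = 7.91e-6 M.
pOH = 5.10, so pH = 14.00 - 5.10 = 8.90.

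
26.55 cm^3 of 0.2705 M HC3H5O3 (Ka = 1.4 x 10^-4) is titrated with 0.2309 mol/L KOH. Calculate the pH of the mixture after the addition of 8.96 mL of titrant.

Initial n(HC3H5O3) = 0.2705 x 0.02655 = 0.007182 mol.
n(KOH) added = 0.2309 x 0.008960 = 0.002069 mol, converting that many moles of HC3H5O3 to C3H5O3-.
Remaining n(HC3H5O3) = 0.005113 mol; n(C3H5O3-) = 0.002069 mol.
By Henderson-Hasselbalch, pH = pKa + log([A^-]/[HA]) = 3.85 + log(0.002069/0.005113) = 3.85 + (-0.39) = 3.46.

3.46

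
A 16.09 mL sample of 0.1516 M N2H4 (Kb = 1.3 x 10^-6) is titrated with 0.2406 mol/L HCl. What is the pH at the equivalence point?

n(N2H4) = 0.1516 x 0.01609 = 0.002439 mol; V(HCl) at equivalence = 0.002439/0.2406 = 0.01014 L.
At equivalence the base is fully converted to N2H5+; total volume = 0.02623 L, so [N2H5+] = 0.002439/0.02623 = 0.09300 M.
Ka(N2H5+) = Kw/Kb = 1.0e-14 / 1.3 x 10^-6 = 7.69e-9.
[H^+] = sqrt(Ka x [N2H5+]) = sqrt(7.69e-9 x 0.09300) = 2.67e-5 M.
pH = -log(2.67e-5) = 4.57.

4.57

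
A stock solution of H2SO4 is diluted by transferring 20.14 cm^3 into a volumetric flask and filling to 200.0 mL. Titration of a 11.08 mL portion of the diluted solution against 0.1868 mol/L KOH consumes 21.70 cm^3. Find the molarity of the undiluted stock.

1.82 M

n(KOH) = 0.1868 x 0.02170 = 0.004054 mol.
n(H2SO4) in the aliquot = 0.004054 x 1/2 = 0.002027 mol.
[diluted H2SO4] = 0.002027 / 0.01108 = 0.1829 M.
Dilution factor = 200.0/20.14 = 9.930, so [stock] = 0.1829 x 9.930 = 1.82 M.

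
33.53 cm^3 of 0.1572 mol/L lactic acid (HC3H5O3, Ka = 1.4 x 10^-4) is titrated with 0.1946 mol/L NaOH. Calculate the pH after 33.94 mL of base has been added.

n(acid) = 0.1572 x 0.03353 = 0.005271 mol; n(NaOH) added = 0.1946 x 0.03394 = 0.006605 mol.
Base is in excess by 0.006605 - 0.005271 = 0.001334 mol in a total volume of 0.06747 L.
[OH^-] = 0.001334/0.06747 = 0.01977 M, so pOH = 1.70 and pH = 14.00 - 1.70 = 12.30.

12.30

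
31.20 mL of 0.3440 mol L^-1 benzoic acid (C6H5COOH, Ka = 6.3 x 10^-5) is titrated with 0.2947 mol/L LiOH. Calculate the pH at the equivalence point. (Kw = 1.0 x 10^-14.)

n(C6H5COOH) = 0.3440 x 0.03120 = 0.01073 mol; V(LiOH) at equivalence = 0.01073/0.2947 = 0.03642 L.
At equivalence all the acid is converted to C6H5COO-; total volume = 0.03120 + 0.03642 = 0.06762 L, so [C6H5COO-] = 0.01073/0.06762 = 0.1587 M.
Kb = Kw/Ka = 1.0e-14 / 6.3 x 10^-5 = 1.59e-10.
[OH^-] = sqrt(Kb x [C6H5COO-]) = sqrt(1.59e-10 x 0.1587) = 5.02e-6 M.
pOH = 5.30, so pH = 14.00 - 5.30 = 8.70.

8.70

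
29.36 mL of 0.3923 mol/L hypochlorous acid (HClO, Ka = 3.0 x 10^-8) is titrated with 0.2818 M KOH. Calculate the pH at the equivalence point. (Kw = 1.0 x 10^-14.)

n(HClO) = 0.3923 x 0.02936 = 0.01152 mol; V(KOH) at equivalence = 0.01152/0.2818 = 0.04087 L.
At equivalence all the acid is converted to ClO-; total volume = 0.02936 + 0.04087 = 0.07023 L, so [ClO-] = 0.01152/0.07023 = 0.1640 M.
Kb = Kw/Ka = 1.0e-14 / 3.0 x 10^-8 = 3.33e-7.
[OH^-] = sqrt(Kb x [ClO-]) = sqrt(3.33e-7 x 0.1640) = 0.000234 M.
pOH = 3.63, so pH = 14.00 - 3.63 = 10.37.

10.37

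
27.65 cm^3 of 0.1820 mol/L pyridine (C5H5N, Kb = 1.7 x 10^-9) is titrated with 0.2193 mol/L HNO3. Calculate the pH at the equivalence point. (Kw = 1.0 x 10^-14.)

3.12

n(C5H5N) = 0.1820 x 0.02765 = 0.005032 mol; V(HNO3) at equivalence = 0.005032/0.2193 = 0.02295 L.
At equivalence the base is fully converted to C5H5NH+; total volume = 0.05060 L, so [C5H5NH+] = 0.005032/0.05060 = 0.09946 M.
Ka(C5H5NH+) = Kw/Kb = 1.0e-14 / 1.7 x 10^-9 = 5.88e-6.
[H^+] = sqrt(Ka x [C5H5NH+]) = sqrt(5.88e-6 x 0.09946) = 0.000765 M.
pH = -log(0.000765) = 3.12.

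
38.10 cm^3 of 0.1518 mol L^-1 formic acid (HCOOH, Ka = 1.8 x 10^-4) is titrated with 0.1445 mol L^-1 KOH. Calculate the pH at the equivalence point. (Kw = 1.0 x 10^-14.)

n(HCOOH) = 0.1518 x 0.03810 = 0.005784 mol; V(KOH) at equivalence = 0.005784/0.1445 = 0.04002 L.
At equivalence all the acid is converted to HCOO-; total volume = 0.03810 + 0.04002 = 0.07812 L, so [HCOO-] = 0.005784/0.07812 = 0.07403 M.
Kb = Kw/Ka = 1.0e-14 / 1.8 x 10^-4 = 5.56e-11.
[OH^-] = sqrt(Kb x [HCOO-]) = sqrt(5.56e-11 x 0.07403) = 2.03e-6 M.
pOH = 5.69, so pH = 14.00 - 5.69 = 8.31.

8.31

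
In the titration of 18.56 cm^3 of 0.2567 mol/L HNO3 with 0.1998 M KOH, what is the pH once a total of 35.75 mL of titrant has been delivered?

n(acid) = 0.2567 x 0.01856 = 0.004764 mol; n(KOH) added = 0.1998 x 0.03575 = 0.007143 mol.
Base is in excess by 0.007143 - 0.004764 = 0.002378 mol in a total volume of 0.05431 L.
[OH^-] = 0.002378/0.05431 = 0.04379 M, so pOH = 1.36 and pH = 14.00 - 1.36 = 12.64.

12.64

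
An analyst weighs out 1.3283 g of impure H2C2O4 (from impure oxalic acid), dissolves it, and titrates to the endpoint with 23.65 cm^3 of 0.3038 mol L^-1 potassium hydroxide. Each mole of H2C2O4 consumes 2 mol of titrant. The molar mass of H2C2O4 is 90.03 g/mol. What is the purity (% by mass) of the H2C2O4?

24.3%

n(KOH) = 0.3038 x 0.02365 = 0.007185 mol.
n(H2C2O4) = 0.007185 / 2 = 0.003592 mol.
mass of H2C2O4 = 0.003592 x 90.03 = 0.3234 g.
% purity = 0.3234 / 1.3283 x 100 = 24.3%.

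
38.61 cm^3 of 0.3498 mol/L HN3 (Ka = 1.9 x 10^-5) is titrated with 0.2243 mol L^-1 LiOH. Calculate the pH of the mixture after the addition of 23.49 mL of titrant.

4.53

Initial n(HN3) = 0.3498 x 0.03861 = 0.01351 mol.
n(LiOH) added = 0.2243 x 0.02349 = 0.005269 mol, converting that many moles of HN3 to N3-.
Remaining n(HN3) = 0.008237 mol; n(N3-) = 0.005269 mol.
By Henderson-Hasselbalch, pH = pKa + log([A^-]/[HA]) = 4.72 + log(0.005269/0.008237) = 4.72 + (-0.19) = 4.53.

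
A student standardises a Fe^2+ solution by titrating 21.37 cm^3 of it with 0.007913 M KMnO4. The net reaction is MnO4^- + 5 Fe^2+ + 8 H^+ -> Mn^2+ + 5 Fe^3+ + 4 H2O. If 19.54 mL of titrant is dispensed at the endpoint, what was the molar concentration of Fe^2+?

n(KMnO4) = 0.007913 x 0.01954 = 0.0001546 mol.
From the balanced equation, 1 mol KMnO4 reacts with 5 mol Fe^2+, so n(Fe^2+) = 0.0001546 x 5/1 = 0.0007731 mol.
[Fe^2+] = 0.0007731 / 0.02137 L = 0.0362 M.

0.0362 M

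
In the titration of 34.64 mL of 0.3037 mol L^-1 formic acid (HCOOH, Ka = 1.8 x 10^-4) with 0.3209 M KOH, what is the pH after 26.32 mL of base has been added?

Initial n(HCOOH) = 0.3037 x 0.03464 = 0.01052 mol.
n(KOH) added = 0.3209 x 0.02632 = 0.008446 mol, converting that many moles of HCOOH to HCOO-.
Remaining n(HCOOH) = 0.002074 mol; n(HCOO-) = 0.008446 mol.
By Henderson-Hasselbalch, pH = pKa + log([A^-]/[HA]) = 3.74 + log(0.008446/0.002074) = 3.74 + (+0.61) = 4.35.

4.35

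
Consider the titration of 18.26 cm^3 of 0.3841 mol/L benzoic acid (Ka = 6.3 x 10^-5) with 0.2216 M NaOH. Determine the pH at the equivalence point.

8.67

n(C6H5COOH) = 0.3841 x 0.01826 = 0.007014 mol; V(NaOH) at equivalence = 0.007014/0.2216 = 0.03165 L.
At equivalence all the acid is converted to C6H5COO-; total volume = 0.01826 + 0.03165 = 0.04991 L, so [C6H5COO-] = 0.007014/0.04991 = 0.1405 M.
Kb = Kw/Ka = 1.0e-14 / 6.3 x 10^-5 = 1.59e-10.
[OH^-] = sqrt(Kb x [C6H5COO-]) = sqrt(1.59e-10 x 0.1405) = 4.72e-6 M.
pOH = 5.33, so pH = 14.00 - 5.33 = 8.67.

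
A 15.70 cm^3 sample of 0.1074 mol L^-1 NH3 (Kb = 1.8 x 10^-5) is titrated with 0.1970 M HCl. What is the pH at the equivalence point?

5.21

n(NH3) = 0.1074 x 0.01570 = 0.001686 mol; V(HCl) at equivalence = 0.001686/0.1970 = 0.008559 L.
At equivalence the base is fully converted to NH4+; total volume = 0.02426 L, so [NH4+] = 0.001686/0.02426 = 0.06951 M.
Ka(NH4+) = Kw/Kb = 1.0e-14 / 1.8 x 10^-5 = 5.56e-10.
[H^+] = sqrt(Ka x [NH4+]) = sqrt(5.56e-10 x 0.06951) = 6.21e-6 M.
pH = -log(6.21e-6) = 5.21.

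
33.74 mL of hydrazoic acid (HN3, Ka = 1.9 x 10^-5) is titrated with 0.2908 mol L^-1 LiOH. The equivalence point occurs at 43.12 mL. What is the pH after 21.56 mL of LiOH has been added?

21.56 mL is exactly half the equivalence volume (43.12/2), i.e. the half-equivalence point.
There, n(HA) = n(A^-), so pH = pKa = -log(1.9 x 10^-5) = 4.72.

4.72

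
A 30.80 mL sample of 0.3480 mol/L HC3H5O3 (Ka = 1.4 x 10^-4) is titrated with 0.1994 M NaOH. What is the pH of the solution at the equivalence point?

8.48

n(HC3H5O3) = 0.3480 x 0.03080 = 0.01072 mol; V(NaOH) at equivalence = 0.01072/0.1994 = 0.05375 L.
At equivalence all the acid is converted to C3H5O3-; total volume = 0.03080 + 0.05375 = 0.08455 L, so [C3H5O3-] = 0.01072/0.08455 = 0.1268 M.
Kb = Kw/Ka = 1.0e-14 / 1.4 x 10^-4 = 7.14e-11.
[OH^-] = sqrt(Kb x [C3H5O3-]) = sqrt(7.14e-11 x 0.1268) = 3.01e-6 M.
pOH = 5.52, so pH = 14.00 - 5.52 = 8.48.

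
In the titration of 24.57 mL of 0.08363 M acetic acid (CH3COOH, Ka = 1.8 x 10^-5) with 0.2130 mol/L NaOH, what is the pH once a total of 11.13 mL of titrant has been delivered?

11.95

n(acid) = 0.08363 x 0.02457 = 0.002055 mol; n(NaOH) added = 0.2130 x 0.01113 = 0.002371 mol.
Base is in excess by 0.002371 - 0.002055 = 0.0003159 mol in a total volume of 0.03570 L.
[OH^-] = 0.0003159/0.03570 = 0.008849 M, so pOH = 2.05 and pH = 14.00 - 2.05 = 11.95.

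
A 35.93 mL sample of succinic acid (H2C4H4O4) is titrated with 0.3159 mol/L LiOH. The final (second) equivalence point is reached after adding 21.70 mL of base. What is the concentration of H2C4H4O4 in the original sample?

0.0954 M

n(LiOH) = 0.3159 x 0.02170 = 0.006855 mol.
At the final (second) equivalence point, 2 mol OH^- react per mol H2C4H4O4, so n(H2C4H4O4) = 0.006855 / 2 = 0.003428 mol.
[H2C4H4O4] = 0.003428 / 0.03593 L = 0.0954 M.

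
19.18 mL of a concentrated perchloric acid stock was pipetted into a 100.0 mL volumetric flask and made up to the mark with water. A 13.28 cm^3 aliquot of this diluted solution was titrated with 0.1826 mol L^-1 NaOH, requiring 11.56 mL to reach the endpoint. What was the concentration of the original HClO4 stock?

n(NaOH) = 0.1826 x 0.01156 = 0.002111 mol.
n(HClO4) in the aliquot = 0.002111 mol.
[diluted HClO4] = 0.002111 / 0.01328 = 0.1589 M.
Dilution factor = 100.0/19.18 = 5.214, so [stock] = 0.1589 x 5.214 = 0.829 M.

0.829 M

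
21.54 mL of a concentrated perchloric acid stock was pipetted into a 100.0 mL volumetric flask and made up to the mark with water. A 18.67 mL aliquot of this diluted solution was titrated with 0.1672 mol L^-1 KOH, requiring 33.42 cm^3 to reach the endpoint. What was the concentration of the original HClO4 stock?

n(KOH) = 0.1672 x 0.03342 = 0.005588 mol.
n(HClO4) in the aliquot = 0.005588 mol.
[diluted HClO4] = 0.005588 / 0.01867 = 0.2993 M.
Dilution factor = 100.0/21.54 = 4.643, so [stock] = 0.2993 x 4.643 = 1.39 M.

1.39 M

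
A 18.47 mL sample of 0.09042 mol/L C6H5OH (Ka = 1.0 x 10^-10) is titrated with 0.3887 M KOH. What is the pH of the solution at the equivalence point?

n(C6H5OH) = 0.09042 x 0.01847 = 0.001670 mol; V(KOH) at equivalence = 0.001670/0.3887 = 0.004297 L.
At equivalence all the acid is converted to C6H5O-; total volume = 0.01847 + 0.004297 = 0.02277 L, so [C6H5O-] = 0.001670/0.02277 = 0.07336 M.
Kb = Kw/Ka = 1.0e-14 / 1.0 x 10^-10 = 0.000100.
[OH^-] = sqrt(Kb x [C6H5O-]) = sqrt(0.000100 x 0.07336) = 0.00271 M.
pOH = 2.57, so pH = 14.00 - 2.57 = 11.43.

11.43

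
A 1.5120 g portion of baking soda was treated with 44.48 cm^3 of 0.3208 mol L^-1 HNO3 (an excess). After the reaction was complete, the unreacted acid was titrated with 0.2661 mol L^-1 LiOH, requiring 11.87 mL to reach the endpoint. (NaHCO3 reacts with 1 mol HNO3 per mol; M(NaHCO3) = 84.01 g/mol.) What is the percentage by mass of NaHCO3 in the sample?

Total n(HNO3) added = 0.3208 x 0.04448 = 0.01427 mol.
n(LiOH) used = 0.2661 x 0.01187 = 0.003159 mol, which equals the excess n(HNO3).
So n(HNO3) consumed by the sample = 0.01427 - 0.003159 = 0.01111 mol.
n(NaHCO3) = 0.01111 / 1 = 0.01111 mol.
mass NaHCO3 = 0.01111 x 84.01 = 0.9334 g, so %NaHCO3 = 0.9334/1.5120 x 100 = 61.7%.

61.7%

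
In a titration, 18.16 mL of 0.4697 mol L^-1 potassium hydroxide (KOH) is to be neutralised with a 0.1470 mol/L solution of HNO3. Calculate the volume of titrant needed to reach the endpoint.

58.0 mL

n(KOH) = 0.4697 mol/L x 0.01816 L = 0.008530 mol.
At equivalence n(HNO3) = n(KOH) = 0.008530 mol.
V(HNO3) = 0.008530 / 0.1470 = 0.05803 L = 58.0 mL.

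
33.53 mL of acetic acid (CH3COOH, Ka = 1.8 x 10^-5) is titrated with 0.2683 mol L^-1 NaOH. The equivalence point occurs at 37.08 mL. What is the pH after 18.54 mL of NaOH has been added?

18.54 mL is exactly half the equivalence volume (37.08/2), i.e. the half-equivalence point.
There, n(HA) = n(A^-), so pH = pKa = -log(1.8 x 10^-5) = 4.74.

4.74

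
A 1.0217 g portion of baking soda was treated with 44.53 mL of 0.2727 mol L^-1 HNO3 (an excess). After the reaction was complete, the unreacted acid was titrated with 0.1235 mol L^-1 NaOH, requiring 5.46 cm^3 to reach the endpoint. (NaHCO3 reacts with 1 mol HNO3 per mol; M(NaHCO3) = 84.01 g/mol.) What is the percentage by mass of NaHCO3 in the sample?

Total n(HNO3) added = 0.2727 x 0.04453 = 0.01214 mol.
n(NaOH) used = 0.1235 x 0.005460 = 0.0006743 mol, which equals the excess n(HNO3).
So n(HNO3) consumed by the sample = 0.01214 - 0.0006743 = 0.01147 mol.
n(NaHCO3) = 0.01147 / 1 = 0.01147 mol.
mass NaHCO3 = 0.01147 x 84.01 = 0.9635 g, so %NaHCO3 = 0.9635/1.0217 x 100 = 94.3%.

94.3%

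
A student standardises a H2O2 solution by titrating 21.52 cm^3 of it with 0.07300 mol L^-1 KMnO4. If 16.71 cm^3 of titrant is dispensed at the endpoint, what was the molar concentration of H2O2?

n(KMnO4) = 0.07300 x 0.01671 = 0.001220 mol.
From the balanced equation, 2 mol KMnO4 reacts with 5 mol H2O2, so n(H2O2) = 0.001220 x 5/2 = 0.003050 mol.
[H2O2] = 0.003050 / 0.02152 L = 0.142 M.

0.142 M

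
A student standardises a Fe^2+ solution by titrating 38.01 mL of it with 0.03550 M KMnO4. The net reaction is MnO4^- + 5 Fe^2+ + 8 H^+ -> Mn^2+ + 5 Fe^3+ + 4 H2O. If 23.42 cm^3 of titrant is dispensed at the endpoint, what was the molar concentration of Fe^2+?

0.109 M

n(KMnO4) = 0.03550 x 0.02342 = 0.0008314 mol.
From the balanced equation, 1 mol KMnO4 reacts with 5 mol Fe^2+, so n(Fe^2+) = 0.0008314 x 5/1 = 0.004157 mol.
[Fe^2+] = 0.004157 / 0.03801 L = 0.109 M.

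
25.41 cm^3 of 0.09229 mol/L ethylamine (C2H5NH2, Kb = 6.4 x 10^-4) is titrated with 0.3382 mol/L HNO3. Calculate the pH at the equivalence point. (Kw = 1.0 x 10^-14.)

5.97

n(C2H5NH2) = 0.09229 x 0.02541 = 0.002345 mol; V(HNO3) at equivalence = 0.002345/0.3382 = 0.006934 L.
At equivalence the base is fully converted to C2H5NH3+; total volume = 0.03234 L, so [C2H5NH3+] = 0.002345/0.03234 = 0.07250 M.
Ka(C2H5NH3+) = Kw/Kb = 1.0e-14 / 6.4 x 10^-4 = 1.56e-11.
[H^+] = sqrt(Ka x [C2H5NH3+]) = sqrt(1.56e-11 x 0.07250) = 1.06e-6 M.
pH = -log(1.06e-6) = 5.97.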